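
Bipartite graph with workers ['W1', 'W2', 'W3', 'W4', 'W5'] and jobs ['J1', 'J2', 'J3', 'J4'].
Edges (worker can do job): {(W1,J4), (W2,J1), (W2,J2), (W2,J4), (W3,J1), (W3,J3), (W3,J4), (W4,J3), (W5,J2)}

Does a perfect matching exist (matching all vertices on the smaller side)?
Yes, perfect matching exists (size 4)

Perfect matching: {(W1,J4), (W2,J1), (W3,J3), (W5,J2)}
All 4 vertices on the smaller side are matched.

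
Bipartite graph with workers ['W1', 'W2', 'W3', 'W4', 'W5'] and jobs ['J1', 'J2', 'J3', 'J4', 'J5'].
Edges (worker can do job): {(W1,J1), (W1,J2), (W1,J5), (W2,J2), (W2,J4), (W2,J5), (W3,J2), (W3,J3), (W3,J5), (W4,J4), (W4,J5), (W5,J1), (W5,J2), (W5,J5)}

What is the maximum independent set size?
Maximum independent set = 5

By König's theorem:
- Min vertex cover = Max matching = 5
- Max independent set = Total vertices - Min vertex cover
- Max independent set = 10 - 5 = 5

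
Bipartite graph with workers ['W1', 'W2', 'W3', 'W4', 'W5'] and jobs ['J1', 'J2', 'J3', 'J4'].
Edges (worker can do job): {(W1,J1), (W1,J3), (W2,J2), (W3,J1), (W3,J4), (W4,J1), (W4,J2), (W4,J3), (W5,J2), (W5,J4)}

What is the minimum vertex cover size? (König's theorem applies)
Minimum vertex cover size = 4

By König's theorem: in bipartite graphs,
min vertex cover = max matching = 4

Maximum matching has size 4, so minimum vertex cover also has size 4.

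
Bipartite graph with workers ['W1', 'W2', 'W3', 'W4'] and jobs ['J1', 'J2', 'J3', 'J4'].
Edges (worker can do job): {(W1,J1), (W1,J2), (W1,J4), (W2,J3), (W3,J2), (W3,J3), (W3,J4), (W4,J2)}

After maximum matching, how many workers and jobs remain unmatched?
Unmatched: 0 workers, 0 jobs

Maximum matching size: 4
Workers: 4 total, 4 matched, 0 unmatched
Jobs: 4 total, 4 matched, 0 unmatched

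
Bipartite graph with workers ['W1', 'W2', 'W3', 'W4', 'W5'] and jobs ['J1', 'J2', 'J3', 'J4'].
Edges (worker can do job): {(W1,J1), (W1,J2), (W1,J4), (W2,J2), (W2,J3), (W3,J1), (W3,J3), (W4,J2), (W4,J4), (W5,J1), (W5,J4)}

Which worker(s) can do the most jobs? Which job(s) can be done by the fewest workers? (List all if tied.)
Most versatile: W1 (3 jobs); Least covered: J3 (2 workers)

Worker degrees (jobs they can do): W1:3, W2:2, W3:2, W4:2, W5:2
Job degrees (workers who can do it): J1:3, J2:3, J3:2, J4:3

Maximum worker degree is 3, achieved by: W1
Minimum job degree is 2, achieved by: J3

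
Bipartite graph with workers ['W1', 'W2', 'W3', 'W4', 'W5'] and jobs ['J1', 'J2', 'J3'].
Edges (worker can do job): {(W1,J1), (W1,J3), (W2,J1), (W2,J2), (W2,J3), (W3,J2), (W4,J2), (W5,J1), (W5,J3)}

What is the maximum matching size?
Maximum matching size = 3

Maximum matching: {(W1,J3), (W3,J2), (W5,J1)}
Size: 3

This assigns 3 workers to 3 distinct jobs.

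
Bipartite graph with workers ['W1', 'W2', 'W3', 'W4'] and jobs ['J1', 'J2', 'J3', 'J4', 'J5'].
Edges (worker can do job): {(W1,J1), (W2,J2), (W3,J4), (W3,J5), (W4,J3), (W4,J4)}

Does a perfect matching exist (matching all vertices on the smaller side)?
Yes, perfect matching exists (size 4)

Perfect matching: {(W1,J1), (W2,J2), (W3,J4), (W4,J3)}
All 4 vertices on the smaller side are matched.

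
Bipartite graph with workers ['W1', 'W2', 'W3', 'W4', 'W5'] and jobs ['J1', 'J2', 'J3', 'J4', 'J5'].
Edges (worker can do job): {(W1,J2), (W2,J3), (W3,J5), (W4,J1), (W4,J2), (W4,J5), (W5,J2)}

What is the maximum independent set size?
Maximum independent set = 6

By König's theorem:
- Min vertex cover = Max matching = 4
- Max independent set = Total vertices - Min vertex cover
- Max independent set = 10 - 4 = 6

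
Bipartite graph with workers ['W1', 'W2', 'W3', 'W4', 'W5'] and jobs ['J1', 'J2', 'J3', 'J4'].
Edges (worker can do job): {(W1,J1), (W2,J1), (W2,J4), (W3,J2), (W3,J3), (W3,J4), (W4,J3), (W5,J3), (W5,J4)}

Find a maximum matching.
Matching: {(W1,J1), (W3,J2), (W4,J3), (W5,J4)}

Maximum matching (size 4):
  W1 → J1
  W3 → J2
  W4 → J3
  W5 → J4

Each worker is assigned to at most one job, and each job to at most one worker.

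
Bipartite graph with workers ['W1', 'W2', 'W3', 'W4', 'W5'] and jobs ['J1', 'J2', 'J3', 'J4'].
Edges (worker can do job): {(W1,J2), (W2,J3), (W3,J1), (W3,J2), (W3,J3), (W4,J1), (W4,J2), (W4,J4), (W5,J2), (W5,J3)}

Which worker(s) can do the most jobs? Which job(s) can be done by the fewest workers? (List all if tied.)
Most versatile: W3, W4 (3 jobs); Least covered: J4 (1 workers)

Worker degrees (jobs they can do): W1:1, W2:1, W3:3, W4:3, W5:2
Job degrees (workers who can do it): J1:2, J2:4, J3:3, J4:1

Maximum worker degree is 3, achieved by: W3, W4
Minimum job degree is 1, achieved by: J4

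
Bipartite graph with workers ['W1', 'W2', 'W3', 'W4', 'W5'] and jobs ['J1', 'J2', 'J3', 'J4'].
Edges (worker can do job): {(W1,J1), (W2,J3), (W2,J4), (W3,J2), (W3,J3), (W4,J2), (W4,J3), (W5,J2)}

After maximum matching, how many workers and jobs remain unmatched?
Unmatched: 1 workers, 0 jobs

Maximum matching size: 4
Workers: 5 total, 4 matched, 1 unmatched
Jobs: 4 total, 4 matched, 0 unmatched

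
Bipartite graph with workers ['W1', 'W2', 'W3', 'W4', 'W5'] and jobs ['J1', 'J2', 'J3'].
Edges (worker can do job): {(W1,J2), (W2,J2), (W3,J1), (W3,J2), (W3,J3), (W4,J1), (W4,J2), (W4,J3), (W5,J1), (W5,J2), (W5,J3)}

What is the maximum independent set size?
Maximum independent set = 5

By König's theorem:
- Min vertex cover = Max matching = 3
- Max independent set = Total vertices - Min vertex cover
- Max independent set = 8 - 3 = 5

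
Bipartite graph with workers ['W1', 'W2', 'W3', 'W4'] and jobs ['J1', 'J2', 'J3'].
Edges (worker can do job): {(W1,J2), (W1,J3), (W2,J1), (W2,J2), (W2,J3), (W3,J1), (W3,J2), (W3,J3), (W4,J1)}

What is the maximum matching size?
Maximum matching size = 3

Maximum matching: {(W1,J3), (W3,J2), (W4,J1)}
Size: 3

This assigns 3 workers to 3 distinct jobs.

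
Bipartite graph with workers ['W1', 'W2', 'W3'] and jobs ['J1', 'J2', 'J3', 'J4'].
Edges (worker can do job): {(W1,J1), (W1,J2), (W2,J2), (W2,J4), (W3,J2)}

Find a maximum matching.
Matching: {(W1,J1), (W2,J4), (W3,J2)}

Maximum matching (size 3):
  W1 → J1
  W2 → J4
  W3 → J2

Each worker is assigned to at most one job, and each job to at most one worker.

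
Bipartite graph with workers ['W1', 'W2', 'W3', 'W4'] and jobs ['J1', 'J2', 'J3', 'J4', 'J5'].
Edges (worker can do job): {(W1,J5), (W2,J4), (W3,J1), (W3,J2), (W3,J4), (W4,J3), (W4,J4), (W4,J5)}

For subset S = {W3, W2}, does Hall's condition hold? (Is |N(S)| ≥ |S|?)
Yes: |N(S)| = 3, |S| = 2

Subset S = {W3, W2}
Neighbors N(S) = {J1, J2, J4}

|N(S)| = 3, |S| = 2
Hall's condition: |N(S)| ≥ |S| is satisfied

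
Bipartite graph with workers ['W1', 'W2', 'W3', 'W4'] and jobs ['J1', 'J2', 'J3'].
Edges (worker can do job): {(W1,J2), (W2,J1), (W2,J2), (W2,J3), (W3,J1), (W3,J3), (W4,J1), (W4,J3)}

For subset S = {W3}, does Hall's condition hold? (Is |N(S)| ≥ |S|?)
Yes: |N(S)| = 2, |S| = 1

Subset S = {W3}
Neighbors N(S) = {J1, J3}

|N(S)| = 2, |S| = 1
Hall's condition: |N(S)| ≥ |S| is satisfied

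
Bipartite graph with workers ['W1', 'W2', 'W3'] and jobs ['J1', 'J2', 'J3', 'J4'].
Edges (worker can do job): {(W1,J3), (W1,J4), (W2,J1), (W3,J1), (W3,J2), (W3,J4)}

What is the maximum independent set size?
Maximum independent set = 4

By König's theorem:
- Min vertex cover = Max matching = 3
- Max independent set = Total vertices - Min vertex cover
- Max independent set = 7 - 3 = 4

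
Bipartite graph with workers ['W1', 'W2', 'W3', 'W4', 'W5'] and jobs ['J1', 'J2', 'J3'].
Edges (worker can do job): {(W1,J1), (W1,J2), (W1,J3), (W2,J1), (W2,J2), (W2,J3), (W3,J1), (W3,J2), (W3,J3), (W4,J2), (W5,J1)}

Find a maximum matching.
Matching: {(W3,J3), (W4,J2), (W5,J1)}

Maximum matching (size 3):
  W3 → J3
  W4 → J2
  W5 → J1

Each worker is assigned to at most one job, and each job to at most one worker.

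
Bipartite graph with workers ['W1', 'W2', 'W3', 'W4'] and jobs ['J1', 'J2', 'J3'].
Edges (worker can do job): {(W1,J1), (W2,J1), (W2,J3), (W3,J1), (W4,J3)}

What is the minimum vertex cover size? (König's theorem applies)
Minimum vertex cover size = 2

By König's theorem: in bipartite graphs,
min vertex cover = max matching = 2

Maximum matching has size 2, so minimum vertex cover also has size 2.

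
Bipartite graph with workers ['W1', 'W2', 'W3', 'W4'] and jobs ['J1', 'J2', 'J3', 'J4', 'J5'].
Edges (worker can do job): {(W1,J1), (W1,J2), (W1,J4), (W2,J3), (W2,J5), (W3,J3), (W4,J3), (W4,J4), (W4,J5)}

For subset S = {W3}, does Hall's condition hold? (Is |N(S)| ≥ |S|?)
Yes: |N(S)| = 1, |S| = 1

Subset S = {W3}
Neighbors N(S) = {J3}

|N(S)| = 1, |S| = 1
Hall's condition: |N(S)| ≥ |S| is satisfied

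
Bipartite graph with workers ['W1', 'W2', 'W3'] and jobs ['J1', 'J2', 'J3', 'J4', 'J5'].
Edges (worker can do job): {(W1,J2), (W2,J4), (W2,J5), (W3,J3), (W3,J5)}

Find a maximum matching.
Matching: {(W1,J2), (W2,J5), (W3,J3)}

Maximum matching (size 3):
  W1 → J2
  W2 → J5
  W3 → J3

Each worker is assigned to at most one job, and each job to at most one worker.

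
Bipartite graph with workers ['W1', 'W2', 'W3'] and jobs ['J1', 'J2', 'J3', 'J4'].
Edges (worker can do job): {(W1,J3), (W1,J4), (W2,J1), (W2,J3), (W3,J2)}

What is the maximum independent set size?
Maximum independent set = 4

By König's theorem:
- Min vertex cover = Max matching = 3
- Max independent set = Total vertices - Min vertex cover
- Max independent set = 7 - 3 = 4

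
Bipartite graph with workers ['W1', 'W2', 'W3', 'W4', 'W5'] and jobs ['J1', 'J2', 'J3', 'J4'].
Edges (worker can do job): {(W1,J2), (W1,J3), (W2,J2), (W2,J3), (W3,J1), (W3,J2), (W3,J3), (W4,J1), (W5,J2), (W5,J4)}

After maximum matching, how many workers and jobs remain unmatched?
Unmatched: 1 workers, 0 jobs

Maximum matching size: 4
Workers: 5 total, 4 matched, 1 unmatched
Jobs: 4 total, 4 matched, 0 unmatched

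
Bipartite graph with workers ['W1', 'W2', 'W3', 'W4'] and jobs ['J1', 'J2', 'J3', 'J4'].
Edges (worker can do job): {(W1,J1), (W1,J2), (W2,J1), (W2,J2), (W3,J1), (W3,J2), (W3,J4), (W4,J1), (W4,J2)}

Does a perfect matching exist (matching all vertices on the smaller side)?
No, maximum matching has size 3 < 4

Maximum matching has size 3, need 4 for perfect matching.
Unmatched workers: ['W2']
Unmatched jobs: ['J3']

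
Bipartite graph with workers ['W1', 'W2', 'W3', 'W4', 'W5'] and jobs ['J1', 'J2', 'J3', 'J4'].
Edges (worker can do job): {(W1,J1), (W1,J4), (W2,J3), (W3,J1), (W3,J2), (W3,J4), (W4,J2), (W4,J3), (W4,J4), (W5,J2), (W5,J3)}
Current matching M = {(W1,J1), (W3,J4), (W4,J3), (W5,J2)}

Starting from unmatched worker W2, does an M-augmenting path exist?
No augmenting path from W2

Alternating search from W2 reaches jobs: {J1, J2, J3, J4}.
Every reachable job is already matched in M, and following those matched edges back to workers exposes no further unvisited jobs.
No M-augmenting path from W2 exists.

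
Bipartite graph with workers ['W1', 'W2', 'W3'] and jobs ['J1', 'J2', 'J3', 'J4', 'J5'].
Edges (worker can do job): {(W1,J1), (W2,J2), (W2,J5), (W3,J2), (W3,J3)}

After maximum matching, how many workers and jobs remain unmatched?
Unmatched: 0 workers, 2 jobs

Maximum matching size: 3
Workers: 3 total, 3 matched, 0 unmatched
Jobs: 5 total, 3 matched, 2 unmatched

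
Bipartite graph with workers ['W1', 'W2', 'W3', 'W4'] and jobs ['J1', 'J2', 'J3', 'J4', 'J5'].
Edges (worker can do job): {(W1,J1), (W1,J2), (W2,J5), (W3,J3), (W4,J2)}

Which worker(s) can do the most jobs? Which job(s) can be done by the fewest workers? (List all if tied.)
Most versatile: W1 (2 jobs); Least covered: J4 (0 workers)

Worker degrees (jobs they can do): W1:2, W2:1, W3:1, W4:1
Job degrees (workers who can do it): J1:1, J2:2, J3:1, J4:0, J5:1

Maximum worker degree is 2, achieved by: W1
Minimum job degree is 0, achieved by: J4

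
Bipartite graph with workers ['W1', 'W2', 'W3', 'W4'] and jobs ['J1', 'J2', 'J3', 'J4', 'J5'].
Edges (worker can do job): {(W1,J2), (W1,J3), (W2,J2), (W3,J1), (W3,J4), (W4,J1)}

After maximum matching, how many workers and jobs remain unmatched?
Unmatched: 0 workers, 1 jobs

Maximum matching size: 4
Workers: 4 total, 4 matched, 0 unmatched
Jobs: 5 total, 4 matched, 1 unmatched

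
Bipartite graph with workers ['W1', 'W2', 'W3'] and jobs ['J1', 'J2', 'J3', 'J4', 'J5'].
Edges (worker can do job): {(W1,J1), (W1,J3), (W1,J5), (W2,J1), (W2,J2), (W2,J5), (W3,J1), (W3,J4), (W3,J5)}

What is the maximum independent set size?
Maximum independent set = 5

By König's theorem:
- Min vertex cover = Max matching = 3
- Max independent set = Total vertices - Min vertex cover
- Max independent set = 8 - 3 = 5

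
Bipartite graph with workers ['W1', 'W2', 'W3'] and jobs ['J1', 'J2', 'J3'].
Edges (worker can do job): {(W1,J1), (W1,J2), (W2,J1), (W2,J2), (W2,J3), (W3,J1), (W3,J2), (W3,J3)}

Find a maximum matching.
Matching: {(W1,J1), (W2,J3), (W3,J2)}

Maximum matching (size 3):
  W1 → J1
  W2 → J3
  W3 → J2

Each worker is assigned to at most one job, and each job to at most one worker.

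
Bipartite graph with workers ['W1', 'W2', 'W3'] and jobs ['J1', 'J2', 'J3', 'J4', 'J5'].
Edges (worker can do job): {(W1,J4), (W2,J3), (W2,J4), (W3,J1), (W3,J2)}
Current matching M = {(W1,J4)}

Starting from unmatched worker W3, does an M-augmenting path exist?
Yes: W3 → J1

An M-augmenting path alternates non-matching / matching edges, starting and ending at unmatched vertices.
Path: W3 → J1
(J1 is unmatched in M, so the path is augmenting.)
Flipping edges along this path would increase |M| from 1 to 2.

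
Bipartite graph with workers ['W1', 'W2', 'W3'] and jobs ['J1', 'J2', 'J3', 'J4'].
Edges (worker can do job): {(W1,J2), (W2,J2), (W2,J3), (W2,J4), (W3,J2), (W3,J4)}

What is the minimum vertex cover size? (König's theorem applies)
Minimum vertex cover size = 3

By König's theorem: in bipartite graphs,
min vertex cover = max matching = 3

Maximum matching has size 3, so minimum vertex cover also has size 3.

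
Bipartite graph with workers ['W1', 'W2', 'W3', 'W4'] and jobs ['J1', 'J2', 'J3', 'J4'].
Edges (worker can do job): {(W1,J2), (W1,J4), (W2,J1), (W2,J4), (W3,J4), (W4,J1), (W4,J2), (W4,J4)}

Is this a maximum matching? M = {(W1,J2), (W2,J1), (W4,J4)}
Yes, size 3 is maximum

Proposed matching has size 3.
Maximum matching size for this graph: 3.

This is a maximum matching.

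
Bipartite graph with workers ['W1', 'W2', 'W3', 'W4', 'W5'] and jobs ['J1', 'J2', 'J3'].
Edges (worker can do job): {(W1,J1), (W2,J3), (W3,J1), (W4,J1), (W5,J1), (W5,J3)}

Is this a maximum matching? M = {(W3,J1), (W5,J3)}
Yes, size 2 is maximum

Proposed matching has size 2.
Maximum matching size for this graph: 2.

This is a maximum matching.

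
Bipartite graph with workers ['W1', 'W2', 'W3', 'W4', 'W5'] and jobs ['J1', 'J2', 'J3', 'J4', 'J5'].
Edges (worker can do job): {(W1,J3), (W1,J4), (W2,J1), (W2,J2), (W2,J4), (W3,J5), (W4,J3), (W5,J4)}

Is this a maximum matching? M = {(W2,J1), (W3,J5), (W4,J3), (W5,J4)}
Yes, size 4 is maximum

Proposed matching has size 4.
Maximum matching size for this graph: 4.

This is a maximum matching.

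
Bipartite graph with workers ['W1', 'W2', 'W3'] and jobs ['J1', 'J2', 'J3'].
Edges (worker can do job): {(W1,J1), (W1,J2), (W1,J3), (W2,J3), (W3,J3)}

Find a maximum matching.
Matching: {(W1,J1), (W3,J3)}

Maximum matching (size 2):
  W1 → J1
  W3 → J3

Each worker is assigned to at most one job, and each job to at most one worker.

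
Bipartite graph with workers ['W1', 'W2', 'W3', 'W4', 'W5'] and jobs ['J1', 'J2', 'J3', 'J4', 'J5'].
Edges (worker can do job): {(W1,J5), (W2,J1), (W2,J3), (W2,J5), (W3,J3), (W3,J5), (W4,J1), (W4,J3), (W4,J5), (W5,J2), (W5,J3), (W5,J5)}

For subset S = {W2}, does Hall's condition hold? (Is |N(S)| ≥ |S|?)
Yes: |N(S)| = 3, |S| = 1

Subset S = {W2}
Neighbors N(S) = {J1, J3, J5}

|N(S)| = 3, |S| = 1
Hall's condition: |N(S)| ≥ |S| is satisfied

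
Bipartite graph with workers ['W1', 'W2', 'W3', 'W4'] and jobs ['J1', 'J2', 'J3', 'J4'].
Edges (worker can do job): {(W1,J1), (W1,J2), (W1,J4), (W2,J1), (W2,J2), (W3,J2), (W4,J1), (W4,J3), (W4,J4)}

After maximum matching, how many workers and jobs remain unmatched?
Unmatched: 0 workers, 0 jobs

Maximum matching size: 4
Workers: 4 total, 4 matched, 0 unmatched
Jobs: 4 total, 4 matched, 0 unmatched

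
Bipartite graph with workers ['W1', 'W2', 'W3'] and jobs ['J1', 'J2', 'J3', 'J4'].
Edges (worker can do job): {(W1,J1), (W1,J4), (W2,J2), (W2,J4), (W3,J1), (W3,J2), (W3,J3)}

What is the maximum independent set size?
Maximum independent set = 4

By König's theorem:
- Min vertex cover = Max matching = 3
- Max independent set = Total vertices - Min vertex cover
- Max independent set = 7 - 3 = 4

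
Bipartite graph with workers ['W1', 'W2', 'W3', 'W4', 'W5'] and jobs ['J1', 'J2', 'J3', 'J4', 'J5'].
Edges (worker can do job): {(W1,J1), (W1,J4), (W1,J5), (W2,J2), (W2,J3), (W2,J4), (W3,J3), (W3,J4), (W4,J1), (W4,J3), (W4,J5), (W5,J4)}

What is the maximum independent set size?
Maximum independent set = 5

By König's theorem:
- Min vertex cover = Max matching = 5
- Max independent set = Total vertices - Min vertex cover
- Max independent set = 10 - 5 = 5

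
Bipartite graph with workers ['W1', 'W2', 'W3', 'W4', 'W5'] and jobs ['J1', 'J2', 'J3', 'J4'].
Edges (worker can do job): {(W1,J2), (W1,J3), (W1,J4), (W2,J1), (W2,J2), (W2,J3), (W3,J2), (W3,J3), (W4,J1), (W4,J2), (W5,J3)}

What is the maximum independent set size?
Maximum independent set = 5

By König's theorem:
- Min vertex cover = Max matching = 4
- Max independent set = Total vertices - Min vertex cover
- Max independent set = 9 - 4 = 5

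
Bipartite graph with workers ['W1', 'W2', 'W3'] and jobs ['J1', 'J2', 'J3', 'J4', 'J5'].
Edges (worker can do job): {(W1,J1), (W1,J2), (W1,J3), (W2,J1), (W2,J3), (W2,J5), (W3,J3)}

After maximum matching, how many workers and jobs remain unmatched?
Unmatched: 0 workers, 2 jobs

Maximum matching size: 3
Workers: 3 total, 3 matched, 0 unmatched
Jobs: 5 total, 3 matched, 2 unmatched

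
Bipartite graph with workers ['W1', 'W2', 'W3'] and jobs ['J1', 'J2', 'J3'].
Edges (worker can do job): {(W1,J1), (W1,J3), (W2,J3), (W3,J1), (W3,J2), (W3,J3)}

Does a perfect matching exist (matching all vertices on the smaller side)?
Yes, perfect matching exists (size 3)

Perfect matching: {(W1,J1), (W2,J3), (W3,J2)}
All 3 vertices on the smaller side are matched.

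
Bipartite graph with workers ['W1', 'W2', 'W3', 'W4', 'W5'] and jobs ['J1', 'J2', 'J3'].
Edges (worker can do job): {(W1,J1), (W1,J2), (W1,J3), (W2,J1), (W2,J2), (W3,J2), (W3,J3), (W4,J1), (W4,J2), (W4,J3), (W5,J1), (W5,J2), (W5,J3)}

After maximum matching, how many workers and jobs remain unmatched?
Unmatched: 2 workers, 0 jobs

Maximum matching size: 3
Workers: 5 total, 3 matched, 2 unmatched
Jobs: 3 total, 3 matched, 0 unmatched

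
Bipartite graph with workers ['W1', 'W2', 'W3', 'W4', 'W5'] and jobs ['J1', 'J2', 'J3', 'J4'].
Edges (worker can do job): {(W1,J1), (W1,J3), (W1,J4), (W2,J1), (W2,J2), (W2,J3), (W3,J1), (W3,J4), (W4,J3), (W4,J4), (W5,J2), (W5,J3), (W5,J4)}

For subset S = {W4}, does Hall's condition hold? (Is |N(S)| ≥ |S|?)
Yes: |N(S)| = 2, |S| = 1

Subset S = {W4}
Neighbors N(S) = {J3, J4}

|N(S)| = 2, |S| = 1
Hall's condition: |N(S)| ≥ |S| is satisfied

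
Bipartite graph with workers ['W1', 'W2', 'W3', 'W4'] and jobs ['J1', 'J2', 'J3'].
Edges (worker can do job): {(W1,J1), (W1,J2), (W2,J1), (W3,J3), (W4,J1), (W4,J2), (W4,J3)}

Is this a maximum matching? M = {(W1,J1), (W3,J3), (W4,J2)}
Yes, size 3 is maximum

Proposed matching has size 3.
Maximum matching size for this graph: 3.

This is a maximum matching.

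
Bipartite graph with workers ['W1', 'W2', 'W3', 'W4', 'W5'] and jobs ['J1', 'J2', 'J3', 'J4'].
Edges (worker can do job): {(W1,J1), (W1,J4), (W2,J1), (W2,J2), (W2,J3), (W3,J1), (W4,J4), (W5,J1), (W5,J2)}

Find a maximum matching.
Matching: {(W2,J3), (W3,J1), (W4,J4), (W5,J2)}

Maximum matching (size 4):
  W2 → J3
  W3 → J1
  W4 → J4
  W5 → J2

Each worker is assigned to at most one job, and each job to at most one worker.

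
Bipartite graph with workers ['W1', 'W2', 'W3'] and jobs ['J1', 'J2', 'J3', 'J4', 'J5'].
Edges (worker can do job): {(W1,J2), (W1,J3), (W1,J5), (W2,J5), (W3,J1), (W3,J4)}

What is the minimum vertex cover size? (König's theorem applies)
Minimum vertex cover size = 3

By König's theorem: in bipartite graphs,
min vertex cover = max matching = 3

Maximum matching has size 3, so minimum vertex cover also has size 3.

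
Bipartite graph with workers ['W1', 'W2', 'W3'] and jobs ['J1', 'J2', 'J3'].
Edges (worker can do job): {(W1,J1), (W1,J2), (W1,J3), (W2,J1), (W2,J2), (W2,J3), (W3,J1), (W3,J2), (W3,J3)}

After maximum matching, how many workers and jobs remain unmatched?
Unmatched: 0 workers, 0 jobs

Maximum matching size: 3
Workers: 3 total, 3 matched, 0 unmatched
Jobs: 3 total, 3 matched, 0 unmatched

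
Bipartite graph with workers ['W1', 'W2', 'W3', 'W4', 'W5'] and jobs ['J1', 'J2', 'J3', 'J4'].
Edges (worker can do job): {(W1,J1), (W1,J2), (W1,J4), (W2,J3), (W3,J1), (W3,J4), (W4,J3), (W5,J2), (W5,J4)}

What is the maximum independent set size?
Maximum independent set = 5

By König's theorem:
- Min vertex cover = Max matching = 4
- Max independent set = Total vertices - Min vertex cover
- Max independent set = 9 - 4 = 5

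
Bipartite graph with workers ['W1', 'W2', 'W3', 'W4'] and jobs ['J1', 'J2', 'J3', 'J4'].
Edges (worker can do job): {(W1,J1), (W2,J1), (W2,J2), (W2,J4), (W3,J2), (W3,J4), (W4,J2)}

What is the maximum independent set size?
Maximum independent set = 5

By König's theorem:
- Min vertex cover = Max matching = 3
- Max independent set = Total vertices - Min vertex cover
- Max independent set = 8 - 3 = 5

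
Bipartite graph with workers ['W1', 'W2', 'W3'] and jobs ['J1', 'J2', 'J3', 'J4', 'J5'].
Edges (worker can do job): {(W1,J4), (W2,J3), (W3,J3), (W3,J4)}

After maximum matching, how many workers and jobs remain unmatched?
Unmatched: 1 workers, 3 jobs

Maximum matching size: 2
Workers: 3 total, 2 matched, 1 unmatched
Jobs: 5 total, 2 matched, 3 unmatched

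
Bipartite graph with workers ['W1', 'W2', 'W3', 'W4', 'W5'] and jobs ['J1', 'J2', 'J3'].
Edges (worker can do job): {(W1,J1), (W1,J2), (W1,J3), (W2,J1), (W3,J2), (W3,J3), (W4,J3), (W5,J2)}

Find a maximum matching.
Matching: {(W1,J1), (W3,J2), (W4,J3)}

Maximum matching (size 3):
  W1 → J1
  W3 → J2
  W4 → J3

Each worker is assigned to at most one job, and each job to at most one worker.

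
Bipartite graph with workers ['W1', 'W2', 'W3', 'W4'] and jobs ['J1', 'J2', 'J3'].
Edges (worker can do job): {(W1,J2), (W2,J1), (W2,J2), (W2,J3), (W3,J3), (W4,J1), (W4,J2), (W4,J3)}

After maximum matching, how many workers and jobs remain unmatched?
Unmatched: 1 workers, 0 jobs

Maximum matching size: 3
Workers: 4 total, 3 matched, 1 unmatched
Jobs: 3 total, 3 matched, 0 unmatched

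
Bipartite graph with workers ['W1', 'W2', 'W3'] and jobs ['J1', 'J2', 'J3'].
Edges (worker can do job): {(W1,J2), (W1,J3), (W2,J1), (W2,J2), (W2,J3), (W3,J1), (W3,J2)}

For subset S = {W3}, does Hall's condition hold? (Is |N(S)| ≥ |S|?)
Yes: |N(S)| = 2, |S| = 1

Subset S = {W3}
Neighbors N(S) = {J1, J2}

|N(S)| = 2, |S| = 1
Hall's condition: |N(S)| ≥ |S| is satisfied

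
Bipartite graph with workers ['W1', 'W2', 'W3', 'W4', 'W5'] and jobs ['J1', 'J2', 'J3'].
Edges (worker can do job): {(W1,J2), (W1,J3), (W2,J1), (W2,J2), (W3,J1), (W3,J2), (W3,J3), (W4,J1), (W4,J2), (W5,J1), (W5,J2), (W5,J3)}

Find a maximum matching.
Matching: {(W3,J3), (W4,J1), (W5,J2)}

Maximum matching (size 3):
  W3 → J3
  W4 → J1
  W5 → J2

Each worker is assigned to at most one job, and each job to at most one worker.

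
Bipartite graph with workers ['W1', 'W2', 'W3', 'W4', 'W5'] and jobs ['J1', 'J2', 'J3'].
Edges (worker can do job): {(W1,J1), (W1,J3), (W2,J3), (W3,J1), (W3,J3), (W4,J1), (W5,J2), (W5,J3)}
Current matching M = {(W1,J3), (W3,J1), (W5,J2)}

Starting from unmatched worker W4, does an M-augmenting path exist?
No augmenting path from W4

Alternating search from W4 reaches jobs: {J1, J3}.
Every reachable job is already matched in M, and following those matched edges back to workers exposes no further unvisited jobs.
No M-augmenting path from W4 exists.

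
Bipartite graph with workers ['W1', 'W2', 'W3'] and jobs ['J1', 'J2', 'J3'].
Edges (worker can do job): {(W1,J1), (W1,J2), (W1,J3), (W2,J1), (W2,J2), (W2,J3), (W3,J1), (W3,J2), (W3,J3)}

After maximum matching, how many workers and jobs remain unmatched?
Unmatched: 0 workers, 0 jobs

Maximum matching size: 3
Workers: 3 total, 3 matched, 0 unmatched
Jobs: 3 total, 3 matched, 0 unmatched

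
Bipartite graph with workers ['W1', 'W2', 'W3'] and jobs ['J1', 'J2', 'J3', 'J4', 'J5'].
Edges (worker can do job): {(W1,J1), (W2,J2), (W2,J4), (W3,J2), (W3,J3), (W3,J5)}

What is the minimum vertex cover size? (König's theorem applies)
Minimum vertex cover size = 3

By König's theorem: in bipartite graphs,
min vertex cover = max matching = 3

Maximum matching has size 3, so minimum vertex cover also has size 3.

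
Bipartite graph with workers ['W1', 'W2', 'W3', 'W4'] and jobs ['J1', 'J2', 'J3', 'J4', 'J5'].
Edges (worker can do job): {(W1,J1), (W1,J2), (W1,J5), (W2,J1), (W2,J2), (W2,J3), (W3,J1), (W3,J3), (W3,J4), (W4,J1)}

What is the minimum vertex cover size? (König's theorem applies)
Minimum vertex cover size = 4

By König's theorem: in bipartite graphs,
min vertex cover = max matching = 4

Maximum matching has size 4, so minimum vertex cover also has size 4.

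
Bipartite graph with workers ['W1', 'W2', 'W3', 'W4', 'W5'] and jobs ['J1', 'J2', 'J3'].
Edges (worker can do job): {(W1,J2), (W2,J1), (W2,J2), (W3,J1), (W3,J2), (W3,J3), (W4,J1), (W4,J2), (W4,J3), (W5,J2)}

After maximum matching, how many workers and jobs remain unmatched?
Unmatched: 2 workers, 0 jobs

Maximum matching size: 3
Workers: 5 total, 3 matched, 2 unmatched
Jobs: 3 total, 3 matched, 0 unmatched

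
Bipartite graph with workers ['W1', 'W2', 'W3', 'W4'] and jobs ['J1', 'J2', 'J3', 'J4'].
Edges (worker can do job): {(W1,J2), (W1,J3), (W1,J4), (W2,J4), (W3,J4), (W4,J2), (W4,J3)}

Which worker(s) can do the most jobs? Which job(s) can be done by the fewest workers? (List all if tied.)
Most versatile: W1 (3 jobs); Least covered: J1 (0 workers)

Worker degrees (jobs they can do): W1:3, W2:1, W3:1, W4:2
Job degrees (workers who can do it): J1:0, J2:2, J3:2, J4:3

Maximum worker degree is 3, achieved by: W1
Minimum job degree is 0, achieved by: J1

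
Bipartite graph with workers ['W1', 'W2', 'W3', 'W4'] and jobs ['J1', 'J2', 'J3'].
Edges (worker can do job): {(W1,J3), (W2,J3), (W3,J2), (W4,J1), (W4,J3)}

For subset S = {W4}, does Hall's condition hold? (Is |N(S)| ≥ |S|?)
Yes: |N(S)| = 2, |S| = 1

Subset S = {W4}
Neighbors N(S) = {J1, J3}

|N(S)| = 2, |S| = 1
Hall's condition: |N(S)| ≥ |S| is satisfied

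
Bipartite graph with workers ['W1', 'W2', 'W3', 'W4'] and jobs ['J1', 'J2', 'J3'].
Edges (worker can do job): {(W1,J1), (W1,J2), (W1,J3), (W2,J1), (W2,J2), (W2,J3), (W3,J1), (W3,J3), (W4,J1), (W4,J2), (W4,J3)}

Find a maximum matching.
Matching: {(W1,J1), (W3,J3), (W4,J2)}

Maximum matching (size 3):
  W1 → J1
  W3 → J3
  W4 → J2

Each worker is assigned to at most one job, and each job to at most one worker.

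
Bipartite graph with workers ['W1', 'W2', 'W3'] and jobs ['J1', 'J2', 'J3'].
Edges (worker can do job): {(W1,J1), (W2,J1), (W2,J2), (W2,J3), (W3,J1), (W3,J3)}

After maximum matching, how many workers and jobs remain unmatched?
Unmatched: 0 workers, 0 jobs

Maximum matching size: 3
Workers: 3 total, 3 matched, 0 unmatched
Jobs: 3 total, 3 matched, 0 unmatched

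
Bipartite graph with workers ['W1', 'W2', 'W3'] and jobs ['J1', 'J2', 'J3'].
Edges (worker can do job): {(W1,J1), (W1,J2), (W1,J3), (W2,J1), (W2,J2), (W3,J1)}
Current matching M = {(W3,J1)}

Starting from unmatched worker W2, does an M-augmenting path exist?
Yes: W2 → J2

An M-augmenting path alternates non-matching / matching edges, starting and ending at unmatched vertices.
Path: W2 → J2
(J2 is unmatched in M, so the path is augmenting.)
Flipping edges along this path would increase |M| from 1 to 2.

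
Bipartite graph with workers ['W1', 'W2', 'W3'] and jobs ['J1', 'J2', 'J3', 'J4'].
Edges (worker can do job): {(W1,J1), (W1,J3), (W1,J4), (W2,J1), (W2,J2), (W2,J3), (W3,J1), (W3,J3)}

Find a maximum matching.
Matching: {(W1,J4), (W2,J3), (W3,J1)}

Maximum matching (size 3):
  W1 → J4
  W2 → J3
  W3 → J1

Each worker is assigned to at most one job, and each job to at most one worker.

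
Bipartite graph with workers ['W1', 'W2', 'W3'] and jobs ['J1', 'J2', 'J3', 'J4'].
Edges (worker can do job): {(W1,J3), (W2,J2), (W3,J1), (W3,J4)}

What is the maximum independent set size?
Maximum independent set = 4

By König's theorem:
- Min vertex cover = Max matching = 3
- Max independent set = Total vertices - Min vertex cover
- Max independent set = 7 - 3 = 4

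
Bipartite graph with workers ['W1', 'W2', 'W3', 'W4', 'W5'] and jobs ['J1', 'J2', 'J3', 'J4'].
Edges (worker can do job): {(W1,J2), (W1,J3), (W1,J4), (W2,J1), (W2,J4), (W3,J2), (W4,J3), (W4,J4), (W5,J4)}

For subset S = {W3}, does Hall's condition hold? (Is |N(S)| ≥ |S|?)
Yes: |N(S)| = 1, |S| = 1

Subset S = {W3}
Neighbors N(S) = {J2}

|N(S)| = 1, |S| = 1
Hall's condition: |N(S)| ≥ |S| is satisfied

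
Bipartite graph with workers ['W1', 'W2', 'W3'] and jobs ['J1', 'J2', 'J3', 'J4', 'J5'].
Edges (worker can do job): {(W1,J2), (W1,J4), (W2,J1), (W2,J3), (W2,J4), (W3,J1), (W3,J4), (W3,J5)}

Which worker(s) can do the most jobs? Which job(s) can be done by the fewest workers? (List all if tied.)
Most versatile: W2, W3 (3 jobs); Least covered: J2, J3, J5 (1 workers)

Worker degrees (jobs they can do): W1:2, W2:3, W3:3
Job degrees (workers who can do it): J1:2, J2:1, J3:1, J4:3, J5:1

Maximum worker degree is 3, achieved by: W2, W3
Minimum job degree is 1, achieved by: J2, J3, J5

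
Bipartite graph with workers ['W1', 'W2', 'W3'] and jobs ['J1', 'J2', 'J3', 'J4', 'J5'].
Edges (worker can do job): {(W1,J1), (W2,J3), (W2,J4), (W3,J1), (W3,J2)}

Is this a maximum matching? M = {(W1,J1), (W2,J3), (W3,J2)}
Yes, size 3 is maximum

Proposed matching has size 3.
Maximum matching size for this graph: 3.

This is a maximum matching.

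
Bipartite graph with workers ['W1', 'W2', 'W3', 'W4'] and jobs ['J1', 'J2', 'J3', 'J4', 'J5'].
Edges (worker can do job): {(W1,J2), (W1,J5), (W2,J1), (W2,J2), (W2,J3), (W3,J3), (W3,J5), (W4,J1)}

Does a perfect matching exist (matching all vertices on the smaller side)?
Yes, perfect matching exists (size 4)

Perfect matching: {(W1,J5), (W2,J2), (W3,J3), (W4,J1)}
All 4 vertices on the smaller side are matched.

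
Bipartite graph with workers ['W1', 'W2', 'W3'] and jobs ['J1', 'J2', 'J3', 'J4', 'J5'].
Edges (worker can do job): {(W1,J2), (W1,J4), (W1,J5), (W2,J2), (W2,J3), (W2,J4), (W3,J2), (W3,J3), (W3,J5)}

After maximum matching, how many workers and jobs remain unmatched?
Unmatched: 0 workers, 2 jobs

Maximum matching size: 3
Workers: 3 total, 3 matched, 0 unmatched
Jobs: 5 total, 3 matched, 2 unmatched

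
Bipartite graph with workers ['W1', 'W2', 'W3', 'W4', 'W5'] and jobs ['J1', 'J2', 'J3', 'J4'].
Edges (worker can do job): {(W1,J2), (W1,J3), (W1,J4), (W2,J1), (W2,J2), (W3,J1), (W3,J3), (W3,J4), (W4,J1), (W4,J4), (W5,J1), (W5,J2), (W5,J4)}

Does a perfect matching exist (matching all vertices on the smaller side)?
Yes, perfect matching exists (size 4)

Perfect matching: {(W1,J4), (W3,J3), (W4,J1), (W5,J2)}
All 4 vertices on the smaller side are matched.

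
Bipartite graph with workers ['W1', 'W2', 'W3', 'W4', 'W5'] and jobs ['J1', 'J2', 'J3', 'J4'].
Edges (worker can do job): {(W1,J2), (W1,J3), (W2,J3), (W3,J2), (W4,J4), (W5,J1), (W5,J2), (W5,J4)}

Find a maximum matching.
Matching: {(W1,J3), (W3,J2), (W4,J4), (W5,J1)}

Maximum matching (size 4):
  W1 → J3
  W3 → J2
  W4 → J4
  W5 → J1

Each worker is assigned to at most one job, and each job to at most one worker.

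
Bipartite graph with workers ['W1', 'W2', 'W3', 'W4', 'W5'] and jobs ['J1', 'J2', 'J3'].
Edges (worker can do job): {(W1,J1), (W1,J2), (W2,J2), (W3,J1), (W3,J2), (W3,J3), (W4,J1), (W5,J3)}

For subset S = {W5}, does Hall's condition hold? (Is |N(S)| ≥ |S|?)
Yes: |N(S)| = 1, |S| = 1

Subset S = {W5}
Neighbors N(S) = {J3}

|N(S)| = 1, |S| = 1
Hall's condition: |N(S)| ≥ |S| is satisfied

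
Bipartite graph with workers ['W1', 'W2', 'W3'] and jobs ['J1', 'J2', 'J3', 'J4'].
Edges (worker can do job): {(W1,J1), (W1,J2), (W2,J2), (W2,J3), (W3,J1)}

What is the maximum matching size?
Maximum matching size = 3

Maximum matching: {(W1,J2), (W2,J3), (W3,J1)}
Size: 3

This assigns 3 workers to 3 distinct jobs.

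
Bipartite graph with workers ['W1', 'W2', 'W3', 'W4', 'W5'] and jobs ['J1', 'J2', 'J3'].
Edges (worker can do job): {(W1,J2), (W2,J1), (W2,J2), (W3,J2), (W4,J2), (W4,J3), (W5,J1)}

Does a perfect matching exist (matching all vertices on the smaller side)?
Yes, perfect matching exists (size 3)

Perfect matching: {(W3,J2), (W4,J3), (W5,J1)}
All 3 vertices on the smaller side are matched.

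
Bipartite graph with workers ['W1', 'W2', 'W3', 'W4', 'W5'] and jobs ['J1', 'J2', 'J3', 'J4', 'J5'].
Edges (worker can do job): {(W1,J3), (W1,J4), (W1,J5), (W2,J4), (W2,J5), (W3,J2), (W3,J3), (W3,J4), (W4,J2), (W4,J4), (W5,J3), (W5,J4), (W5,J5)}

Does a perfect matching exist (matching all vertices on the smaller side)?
No, maximum matching has size 4 < 5

Maximum matching has size 4, need 5 for perfect matching.
Unmatched workers: ['W2']
Unmatched jobs: ['J1']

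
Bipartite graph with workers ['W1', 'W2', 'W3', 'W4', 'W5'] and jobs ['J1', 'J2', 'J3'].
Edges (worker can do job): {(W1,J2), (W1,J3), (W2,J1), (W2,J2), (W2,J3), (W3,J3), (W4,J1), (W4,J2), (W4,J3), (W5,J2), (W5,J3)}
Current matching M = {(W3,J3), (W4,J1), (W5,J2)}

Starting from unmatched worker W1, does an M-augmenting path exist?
No augmenting path from W1

Alternating search from W1 reaches jobs: {J2, J3}.
Every reachable job is already matched in M, and following those matched edges back to workers exposes no further unvisited jobs.
No M-augmenting path from W1 exists.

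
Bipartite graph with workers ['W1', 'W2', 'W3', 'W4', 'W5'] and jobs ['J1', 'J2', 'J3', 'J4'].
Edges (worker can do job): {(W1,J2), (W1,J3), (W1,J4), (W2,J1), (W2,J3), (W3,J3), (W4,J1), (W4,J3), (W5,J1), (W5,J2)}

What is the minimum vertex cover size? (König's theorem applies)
Minimum vertex cover size = 4

By König's theorem: in bipartite graphs,
min vertex cover = max matching = 4

Maximum matching has size 4, so minimum vertex cover also has size 4.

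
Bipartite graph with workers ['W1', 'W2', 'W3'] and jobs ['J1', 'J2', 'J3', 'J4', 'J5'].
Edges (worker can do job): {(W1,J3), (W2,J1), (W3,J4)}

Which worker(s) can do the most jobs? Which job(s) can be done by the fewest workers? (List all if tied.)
Most versatile: W1, W2, W3 (1 jobs); Least covered: J2, J5 (0 workers)

Worker degrees (jobs they can do): W1:1, W2:1, W3:1
Job degrees (workers who can do it): J1:1, J2:0, J3:1, J4:1, J5:0

Maximum worker degree is 1, achieved by: W1, W2, W3
Minimum job degree is 0, achieved by: J2, J5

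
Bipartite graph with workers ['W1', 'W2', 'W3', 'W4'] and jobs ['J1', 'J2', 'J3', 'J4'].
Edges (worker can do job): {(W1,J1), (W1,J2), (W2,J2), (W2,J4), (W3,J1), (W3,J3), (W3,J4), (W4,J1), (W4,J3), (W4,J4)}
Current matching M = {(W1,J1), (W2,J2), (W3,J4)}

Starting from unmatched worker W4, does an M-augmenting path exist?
Yes: W4 → J3

An M-augmenting path alternates non-matching / matching edges, starting and ending at unmatched vertices.
Path: W4 → J3
(J3 is unmatched in M, so the path is augmenting.)
Flipping edges along this path would increase |M| from 3 to 4.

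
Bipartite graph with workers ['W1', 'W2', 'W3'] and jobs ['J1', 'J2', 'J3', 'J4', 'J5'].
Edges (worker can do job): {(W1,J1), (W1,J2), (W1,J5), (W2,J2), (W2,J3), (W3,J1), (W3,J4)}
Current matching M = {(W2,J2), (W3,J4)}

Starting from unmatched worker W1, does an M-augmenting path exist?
Yes: W1 → J5

An M-augmenting path alternates non-matching / matching edges, starting and ending at unmatched vertices.
Path: W1 → J5
(J5 is unmatched in M, so the path is augmenting.)
Flipping edges along this path would increase |M| from 2 to 3.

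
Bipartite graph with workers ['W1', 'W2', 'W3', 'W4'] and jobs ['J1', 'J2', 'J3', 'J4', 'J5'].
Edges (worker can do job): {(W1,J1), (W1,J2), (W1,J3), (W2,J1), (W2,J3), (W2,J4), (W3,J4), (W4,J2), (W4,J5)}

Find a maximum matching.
Matching: {(W1,J1), (W2,J3), (W3,J4), (W4,J5)}

Maximum matching (size 4):
  W1 → J1
  W2 → J3
  W3 → J4
  W4 → J5

Each worker is assigned to at most one job, and each job to at most one worker.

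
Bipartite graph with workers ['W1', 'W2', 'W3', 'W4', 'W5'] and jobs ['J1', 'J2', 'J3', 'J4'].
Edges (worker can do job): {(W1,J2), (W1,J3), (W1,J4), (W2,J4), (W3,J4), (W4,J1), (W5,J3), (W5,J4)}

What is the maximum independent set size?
Maximum independent set = 5

By König's theorem:
- Min vertex cover = Max matching = 4
- Max independent set = Total vertices - Min vertex cover
- Max independent set = 9 - 4 = 5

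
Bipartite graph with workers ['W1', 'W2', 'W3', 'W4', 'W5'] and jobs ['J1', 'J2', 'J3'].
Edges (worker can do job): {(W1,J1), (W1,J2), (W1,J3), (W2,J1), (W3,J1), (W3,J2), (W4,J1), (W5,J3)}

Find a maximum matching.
Matching: {(W3,J2), (W4,J1), (W5,J3)}

Maximum matching (size 3):
  W3 → J2
  W4 → J1
  W5 → J3

Each worker is assigned to at most one job, and each job to at most one worker.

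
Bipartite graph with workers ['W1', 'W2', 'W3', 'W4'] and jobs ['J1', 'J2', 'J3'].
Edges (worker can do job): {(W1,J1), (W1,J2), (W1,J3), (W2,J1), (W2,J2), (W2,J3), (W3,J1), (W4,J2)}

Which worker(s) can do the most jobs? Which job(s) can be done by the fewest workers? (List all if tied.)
Most versatile: W1, W2 (3 jobs); Least covered: J3 (2 workers)

Worker degrees (jobs they can do): W1:3, W2:3, W3:1, W4:1
Job degrees (workers who can do it): J1:3, J2:3, J3:2

Maximum worker degree is 3, achieved by: W1, W2
Minimum job degree is 2, achieved by: J3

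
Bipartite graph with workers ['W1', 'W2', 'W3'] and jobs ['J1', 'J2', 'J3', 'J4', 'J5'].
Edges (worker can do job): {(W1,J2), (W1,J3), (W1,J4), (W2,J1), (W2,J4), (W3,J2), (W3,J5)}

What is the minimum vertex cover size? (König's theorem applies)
Minimum vertex cover size = 3

By König's theorem: in bipartite graphs,
min vertex cover = max matching = 3

Maximum matching has size 3, so minimum vertex cover also has size 3.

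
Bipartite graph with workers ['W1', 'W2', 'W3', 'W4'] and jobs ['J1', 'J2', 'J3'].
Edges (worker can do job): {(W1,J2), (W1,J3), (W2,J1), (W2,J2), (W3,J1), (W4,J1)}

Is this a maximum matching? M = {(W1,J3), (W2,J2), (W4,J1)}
Yes, size 3 is maximum

Proposed matching has size 3.
Maximum matching size for this graph: 3.

This is a maximum matching.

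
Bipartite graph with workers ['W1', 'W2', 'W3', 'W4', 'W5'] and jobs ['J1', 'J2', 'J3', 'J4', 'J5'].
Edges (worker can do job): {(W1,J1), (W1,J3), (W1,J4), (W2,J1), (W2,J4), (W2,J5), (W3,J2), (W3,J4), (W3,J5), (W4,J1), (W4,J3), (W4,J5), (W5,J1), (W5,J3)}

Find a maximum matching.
Matching: {(W1,J3), (W2,J4), (W3,J2), (W4,J5), (W5,J1)}

Maximum matching (size 5):
  W1 → J3
  W2 → J4
  W3 → J2
  W4 → J5
  W5 → J1

Each worker is assigned to at most one job, and each job to at most one worker.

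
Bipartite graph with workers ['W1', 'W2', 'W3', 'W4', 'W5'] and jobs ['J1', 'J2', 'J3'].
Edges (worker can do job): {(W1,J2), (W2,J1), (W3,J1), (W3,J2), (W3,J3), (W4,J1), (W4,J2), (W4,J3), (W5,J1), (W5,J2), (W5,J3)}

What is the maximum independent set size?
Maximum independent set = 5

By König's theorem:
- Min vertex cover = Max matching = 3
- Max independent set = Total vertices - Min vertex cover
- Max independent set = 8 - 3 = 5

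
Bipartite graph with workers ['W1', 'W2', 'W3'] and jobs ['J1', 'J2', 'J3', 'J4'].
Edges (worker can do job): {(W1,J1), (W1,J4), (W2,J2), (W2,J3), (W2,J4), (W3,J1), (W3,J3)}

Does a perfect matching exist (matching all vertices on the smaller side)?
Yes, perfect matching exists (size 3)

Perfect matching: {(W1,J1), (W2,J4), (W3,J3)}
All 3 vertices on the smaller side are matched.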